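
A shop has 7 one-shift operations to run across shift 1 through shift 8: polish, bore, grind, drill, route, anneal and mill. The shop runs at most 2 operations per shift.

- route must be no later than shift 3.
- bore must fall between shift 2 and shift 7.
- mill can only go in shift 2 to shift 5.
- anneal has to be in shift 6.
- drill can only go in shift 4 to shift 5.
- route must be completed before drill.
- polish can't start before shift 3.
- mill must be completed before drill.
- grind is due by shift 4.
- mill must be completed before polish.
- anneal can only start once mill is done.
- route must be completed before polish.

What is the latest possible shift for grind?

shift 4

Grind's own window allows nothing later than shift 4.
grind at shift 4 is achievable: mill=shift 2, anneal=shift 6, polish=shift 3, drill=shift 4, grind=shift 4, route=shift 1, bore=shift 2.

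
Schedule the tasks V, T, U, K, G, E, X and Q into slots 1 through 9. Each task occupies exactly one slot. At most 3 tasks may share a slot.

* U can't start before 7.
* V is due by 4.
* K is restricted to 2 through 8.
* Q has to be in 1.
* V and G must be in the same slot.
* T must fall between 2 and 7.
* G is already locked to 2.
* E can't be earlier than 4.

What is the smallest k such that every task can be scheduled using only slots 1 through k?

With at most 3 per slot and 8 tasks, at least 3 slots are needed.
U can't be placed before 7, so the schedule must run through at least slot 7.
7 works (last occupied slot: 7): for example G in 2, T in 2, V in 2, U in 7, X in 1, E in 4, Q in 1, K in 3.

7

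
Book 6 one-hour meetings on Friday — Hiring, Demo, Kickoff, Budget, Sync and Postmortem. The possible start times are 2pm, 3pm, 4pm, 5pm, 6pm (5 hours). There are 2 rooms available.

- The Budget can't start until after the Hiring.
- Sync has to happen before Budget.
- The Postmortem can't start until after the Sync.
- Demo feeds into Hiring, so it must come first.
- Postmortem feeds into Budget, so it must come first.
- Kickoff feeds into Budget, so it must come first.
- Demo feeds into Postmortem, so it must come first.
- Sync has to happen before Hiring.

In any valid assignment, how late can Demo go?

4pm

Downstream work caps Demo at 4pm.
Demo at 4pm is achievable: Budget -> 6pm; Postmortem -> 5pm; Sync -> 2pm; Demo -> 4pm; Kickoff -> 2pm; Hiring -> 5pm.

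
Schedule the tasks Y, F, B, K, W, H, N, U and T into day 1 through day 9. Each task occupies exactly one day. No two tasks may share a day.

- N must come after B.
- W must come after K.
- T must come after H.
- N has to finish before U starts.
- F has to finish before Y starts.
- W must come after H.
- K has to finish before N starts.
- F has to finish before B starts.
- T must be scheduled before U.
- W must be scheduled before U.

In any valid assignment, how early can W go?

day 3

Precedence pushes W to at least day 2; downstream work caps W at day 8.
W at day 3 is achievable: K in day 1, Y in day 9, F in day 4, B in day 5, N in day 6, W in day 3, U in day 8, T in day 7, H in day 2.
Nothing earlier works — the capacity limit rule out every day before day 3.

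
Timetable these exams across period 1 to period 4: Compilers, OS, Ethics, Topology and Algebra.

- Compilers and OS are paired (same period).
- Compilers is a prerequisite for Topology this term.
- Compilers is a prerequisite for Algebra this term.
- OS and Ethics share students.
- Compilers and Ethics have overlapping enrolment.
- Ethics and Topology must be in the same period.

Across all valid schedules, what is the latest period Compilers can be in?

period 3

Downstream work caps Compilers at period 3.
Compilers at period 3 is achievable: OS in period 3; Ethics in period 4; Compilers in period 3; Algebra in period 4; Topology in period 4.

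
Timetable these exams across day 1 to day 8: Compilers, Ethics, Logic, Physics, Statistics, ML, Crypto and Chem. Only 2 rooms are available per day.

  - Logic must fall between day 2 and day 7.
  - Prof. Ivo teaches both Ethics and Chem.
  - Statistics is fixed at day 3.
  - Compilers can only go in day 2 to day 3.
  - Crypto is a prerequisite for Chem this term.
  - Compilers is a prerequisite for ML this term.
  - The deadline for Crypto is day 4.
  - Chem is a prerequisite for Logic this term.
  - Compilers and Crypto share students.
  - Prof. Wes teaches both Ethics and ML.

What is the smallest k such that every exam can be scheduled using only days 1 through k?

The precedence chain requires at least 3 distinct days.
With at most 2 per day and 8 exams, at least 4 days are needed.
4 works (last occupied day: day 4): for example Compilers=day 2, ML=day 4, Chem=day 2, Physics=day 4, Logic=day 3, Crypto=day 1, Ethics=day 1, Statistics=day 3.

4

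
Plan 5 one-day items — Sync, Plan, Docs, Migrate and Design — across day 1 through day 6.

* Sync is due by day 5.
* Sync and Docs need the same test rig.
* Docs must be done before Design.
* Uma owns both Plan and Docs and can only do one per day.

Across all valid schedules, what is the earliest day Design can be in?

Precedence pushes Design to at least day 2.
Design at day 2 is achievable: Docs in day 1, Plan in day 2, Design in day 2, Migrate in day 1, Sync in day 2.

day 2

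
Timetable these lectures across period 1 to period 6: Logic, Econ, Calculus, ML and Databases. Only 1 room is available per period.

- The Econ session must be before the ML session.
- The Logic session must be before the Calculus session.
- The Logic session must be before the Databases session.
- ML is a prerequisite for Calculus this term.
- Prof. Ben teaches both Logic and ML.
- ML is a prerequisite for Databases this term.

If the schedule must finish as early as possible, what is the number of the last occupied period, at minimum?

5

The precedence chain requires at least 3 distinct periods.
With at most 1 per period and 5 lectures, at least 5 periods are needed.
5 works (last occupied period: period 5): for example Calculus=period 4, Databases=period 5, Econ=period 1, ML=period 2, Logic=period 3.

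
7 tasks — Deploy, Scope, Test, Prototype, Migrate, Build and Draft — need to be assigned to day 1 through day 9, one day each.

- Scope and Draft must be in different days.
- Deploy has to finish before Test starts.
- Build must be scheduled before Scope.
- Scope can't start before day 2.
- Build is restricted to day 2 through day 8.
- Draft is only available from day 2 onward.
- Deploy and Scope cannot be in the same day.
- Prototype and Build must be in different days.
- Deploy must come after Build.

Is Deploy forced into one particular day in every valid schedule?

Deploy can be day 3 (e.g. Scope=day 4; Deploy=day 3; Draft=day 2; Test=day 4; Prototype=day 1; Migrate=day 1; Build=day 2) or day 4 (e.g. Migrate=day 1, Build=day 2, Test=day 5, Draft=day 2, Scope=day 3, Deploy=day 4, Prototype=day 1).

No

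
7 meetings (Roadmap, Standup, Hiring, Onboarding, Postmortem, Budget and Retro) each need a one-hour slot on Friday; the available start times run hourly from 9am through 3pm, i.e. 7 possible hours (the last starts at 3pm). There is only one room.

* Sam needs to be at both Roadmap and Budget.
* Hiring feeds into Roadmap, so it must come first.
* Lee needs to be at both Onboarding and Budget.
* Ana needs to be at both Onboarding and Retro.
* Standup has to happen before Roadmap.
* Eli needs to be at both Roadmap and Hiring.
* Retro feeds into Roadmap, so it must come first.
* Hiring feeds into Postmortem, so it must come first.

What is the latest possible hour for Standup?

2pm

Downstream work caps Standup at 2pm.
Standup at 2pm is achievable: Onboarding in 12pm, Budget in 1pm, Postmortem in 10am, Retro in 11am, Standup in 2pm, Hiring in 9am, Roadmap in 3pm.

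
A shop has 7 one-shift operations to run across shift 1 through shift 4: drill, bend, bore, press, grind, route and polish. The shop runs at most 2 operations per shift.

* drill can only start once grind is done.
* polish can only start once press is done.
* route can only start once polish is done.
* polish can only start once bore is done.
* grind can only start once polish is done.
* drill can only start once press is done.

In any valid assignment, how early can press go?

Downstream work caps press at shift 1.
press at shift 1 is achievable: press=shift 1, bend=shift 2, polish=shift 2, route=shift 3, grind=shift 3, bore=shift 1, drill=shift 4.

shift 1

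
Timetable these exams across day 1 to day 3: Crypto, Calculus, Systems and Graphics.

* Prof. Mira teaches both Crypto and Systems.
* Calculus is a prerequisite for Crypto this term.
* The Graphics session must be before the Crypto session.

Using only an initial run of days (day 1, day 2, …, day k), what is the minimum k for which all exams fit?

2 days

The precedence chain requires at least 2 distinct days.
2 works (last occupied day: day 2): for example Crypto in day 2; Graphics in day 1; Calculus in day 1; Systems in day 1.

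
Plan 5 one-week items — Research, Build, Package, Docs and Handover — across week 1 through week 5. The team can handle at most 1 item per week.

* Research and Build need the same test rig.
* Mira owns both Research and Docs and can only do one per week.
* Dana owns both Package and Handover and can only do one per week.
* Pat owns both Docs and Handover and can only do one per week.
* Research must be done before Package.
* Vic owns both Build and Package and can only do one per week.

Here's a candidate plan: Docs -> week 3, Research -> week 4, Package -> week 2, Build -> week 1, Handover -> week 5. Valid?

Invalid. Research must be done before Package.

Research must be done before Package — violated.
Pat owns both Docs and Handover and can only do one per week — holds.
The team can handle at most 1 item per week — holds.
Dana owns both Package and Handover and can only do one per week — holds.
Research and Build need the same test rig — holds.
Mira owns both Research and Docs and can only do one per week — holds.
Vic owns both Build and Package and can only do one per week — holds.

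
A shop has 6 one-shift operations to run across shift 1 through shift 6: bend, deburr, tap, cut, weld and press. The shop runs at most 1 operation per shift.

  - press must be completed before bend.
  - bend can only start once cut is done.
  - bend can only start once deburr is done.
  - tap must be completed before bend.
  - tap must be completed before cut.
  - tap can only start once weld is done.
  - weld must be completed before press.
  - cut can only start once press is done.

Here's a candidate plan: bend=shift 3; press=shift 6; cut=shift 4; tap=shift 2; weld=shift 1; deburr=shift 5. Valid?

bend can only start once cut is done — violated.
cut can only start once press is done — violated.
The shop runs at most 1 operation per shift — holds.
tap can only start once weld is done — holds.
tap must be completed before cut — holds.
press must be completed before bend — violated.
bend can only start once deburr is done — violated.
weld must be completed before press — holds.
tap must be completed before bend — holds.

No — it violates: press must be completed before bend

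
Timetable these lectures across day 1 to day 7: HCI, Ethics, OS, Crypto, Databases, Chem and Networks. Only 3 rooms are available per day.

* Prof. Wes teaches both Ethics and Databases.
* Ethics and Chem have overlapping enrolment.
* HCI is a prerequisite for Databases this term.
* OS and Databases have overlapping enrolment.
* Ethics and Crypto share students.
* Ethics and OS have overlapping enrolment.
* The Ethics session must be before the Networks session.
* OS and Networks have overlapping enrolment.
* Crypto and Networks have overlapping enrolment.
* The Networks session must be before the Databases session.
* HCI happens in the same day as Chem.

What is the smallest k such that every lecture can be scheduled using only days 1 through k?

4

The precedence chain requires at least 3 distinct days.
With at most 3 per day and 7 lectures, at least 3 days are needed.
Could 3 days be enough, i.e. nothing placed later than day 3? No: Networks must come after Ethics (at day 1 or later) → {day 2, day 3}; Ethics must come before Networks (at day 3 or earlier) → {day 1, day 2}; Databases must come after HCI (at day 1 or later) → {day 2, day 3}; Databases must come after Networks (at day 2 or later) → {day 3}; Networks must come before Databases (at day 3 or earlier) → {day 2}; OS can't share with Networks (day 2) → {day 1, day 3}; OS can't share with Databases (day 3) → {day 1}; Ethics can't share with OS (day 1) → {day 2}; Networks must come after Ethics (at day 2 or later) → nothing is left.
So 3 days is not enough.
4 works (last occupied day: day 4): for example Chem -> day 2; Networks -> day 2; OS -> day 4; Databases -> day 3; HCI -> day 2; Crypto -> day 3; Ethics -> day 1.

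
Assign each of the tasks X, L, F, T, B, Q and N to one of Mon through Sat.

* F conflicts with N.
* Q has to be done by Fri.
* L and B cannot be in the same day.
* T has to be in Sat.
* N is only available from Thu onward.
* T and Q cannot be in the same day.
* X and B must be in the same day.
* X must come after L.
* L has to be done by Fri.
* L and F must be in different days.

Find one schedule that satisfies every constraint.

T -> Sat, B -> Tue, Q -> Mon, L -> Mon, N -> Thu, F -> Tue, X -> Tue

Checking: L(Mon) before X(Tue); L(Mon) != B(Tue); T(Sat) != Q(Mon); F(Tue) != N(Thu); L(Mon) != F(Tue); X = B = Tue; Q=Mon in [Mon,Fri]; N=Thu in [Thu,Sat]; T=Sat in [Sat,Sat]; L=Mon in [Mon,Fri].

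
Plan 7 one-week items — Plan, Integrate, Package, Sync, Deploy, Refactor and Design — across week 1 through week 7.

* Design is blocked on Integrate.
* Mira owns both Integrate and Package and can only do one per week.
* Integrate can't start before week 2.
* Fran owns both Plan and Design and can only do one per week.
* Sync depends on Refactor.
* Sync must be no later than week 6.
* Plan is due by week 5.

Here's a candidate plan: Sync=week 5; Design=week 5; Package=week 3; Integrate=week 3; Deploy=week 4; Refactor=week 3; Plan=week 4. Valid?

No — it violates: Mira owns both Integrate and Package and can only do one per week

Fran owns both Plan and Design and can only do one per week — holds.
Design is blocked on Integrate — holds.
Sync must be no later than week 6 — holds.
Integrate can't start before week 2 — holds.
Plan is due by week 5 — holds.
Mira owns both Integrate and Package and can only do one per week — violated.
Sync depends on Refactor — holds.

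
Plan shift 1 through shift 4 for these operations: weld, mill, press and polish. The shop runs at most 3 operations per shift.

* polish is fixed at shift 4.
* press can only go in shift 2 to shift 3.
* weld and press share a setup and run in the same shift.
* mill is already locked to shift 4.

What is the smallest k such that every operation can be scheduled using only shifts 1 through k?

4 shifts

With at most 3 per shift and 4 operations, at least 2 shifts are needed.
mill can't be placed before shift 4, so the schedule must run through at least shift 4.
4 works (last occupied shift: shift 4): for example polish -> shift 4, weld -> shift 2, mill -> shift 4, press -> shift 2.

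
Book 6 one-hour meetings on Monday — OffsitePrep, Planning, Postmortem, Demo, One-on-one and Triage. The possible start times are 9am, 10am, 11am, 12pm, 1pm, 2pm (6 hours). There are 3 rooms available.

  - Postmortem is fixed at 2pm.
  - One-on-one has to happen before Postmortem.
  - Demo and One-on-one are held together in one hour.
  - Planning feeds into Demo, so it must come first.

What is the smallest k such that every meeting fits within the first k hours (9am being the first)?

The precedence chain requires at least 3 distinct hours.
With at most 3 per hour and 6 meetings, at least 2 hours are needed.
Postmortem can't be placed before 2pm — that is hour 6 counting from 9am — so the schedule must run through at least 6 hours.
6 works (last occupied hour: 2pm): for example Planning -> 9am, Postmortem -> 2pm, One-on-one -> 10am, Triage -> 9am, Demo -> 10am, OffsitePrep -> 9am.

6 hours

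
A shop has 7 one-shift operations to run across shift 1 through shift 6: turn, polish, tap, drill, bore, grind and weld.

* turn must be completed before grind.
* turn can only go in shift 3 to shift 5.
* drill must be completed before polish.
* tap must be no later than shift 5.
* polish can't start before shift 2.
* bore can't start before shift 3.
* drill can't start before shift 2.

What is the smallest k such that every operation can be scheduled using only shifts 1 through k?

The precedence chain requires at least 2 distinct shifts.
Propagating the time windows through the other constraints, grind can't land before shift 4, so the schedule must run through at least shift 4.
4 works (last occupied shift: shift 4): for example grind=shift 4; bore=shift 3; turn=shift 3; tap=shift 1; weld=shift 1; polish=shift 3; drill=shift 2.

4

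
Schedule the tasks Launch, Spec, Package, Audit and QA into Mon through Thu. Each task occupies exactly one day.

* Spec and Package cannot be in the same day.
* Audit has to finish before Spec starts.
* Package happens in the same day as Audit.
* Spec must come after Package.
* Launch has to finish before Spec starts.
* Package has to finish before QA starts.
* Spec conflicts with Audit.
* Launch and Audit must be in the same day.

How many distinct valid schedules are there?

14

Splitting on Launch: it can be Mon (9), Tue (4), Wed (1). Listing each branch's schedules as (Spec, Package, Audit, QA):
Launch=Mon: (Tue,Mon,Mon,Tue) (Tue,Mon,Mon,Wed) (Tue,Mon,Mon,Thu) (Wed,Mon,Mon,Tue) (Wed,Mon,Mon,Wed) (Wed,Mon,Mon,Thu) (Thu,Mon,Mon,Tue) (Thu,Mon,Mon,Wed) (Thu,Mon,Mon,Thu) — 9.
Launch=Tue: (Wed,Tue,Tue,Wed) (Wed,Tue,Tue,Thu) (Thu,Tue,Tue,Wed) (Thu,Tue,Tue,Thu) — 4.
Launch=Wed: (Thu,Wed,Wed,Thu) — 1.
Summing: 9 + 4 + 1 = 14.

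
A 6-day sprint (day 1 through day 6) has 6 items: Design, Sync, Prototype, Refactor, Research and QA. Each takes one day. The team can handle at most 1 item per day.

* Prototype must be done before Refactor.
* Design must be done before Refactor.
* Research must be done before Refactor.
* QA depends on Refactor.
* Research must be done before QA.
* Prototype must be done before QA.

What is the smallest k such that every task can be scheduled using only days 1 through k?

The precedence chain requires at least 3 distinct days.
With at most 1 per day and 6 tasks, at least 6 days are needed.
6 works (last occupied day: day 6): for example Research=day 2; Design=day 3; QA=day 5; Prototype=day 1; Refactor=day 4; Sync=day 6.

6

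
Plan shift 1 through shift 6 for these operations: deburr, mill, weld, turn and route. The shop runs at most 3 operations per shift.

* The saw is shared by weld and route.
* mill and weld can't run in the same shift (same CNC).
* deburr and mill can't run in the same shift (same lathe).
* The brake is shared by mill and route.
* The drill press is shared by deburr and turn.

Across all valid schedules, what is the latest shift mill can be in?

shift 6

mill at shift 6 is achievable: deburr=shift 1, weld=shift 1, route=shift 2, mill=shift 6, turn=shift 2.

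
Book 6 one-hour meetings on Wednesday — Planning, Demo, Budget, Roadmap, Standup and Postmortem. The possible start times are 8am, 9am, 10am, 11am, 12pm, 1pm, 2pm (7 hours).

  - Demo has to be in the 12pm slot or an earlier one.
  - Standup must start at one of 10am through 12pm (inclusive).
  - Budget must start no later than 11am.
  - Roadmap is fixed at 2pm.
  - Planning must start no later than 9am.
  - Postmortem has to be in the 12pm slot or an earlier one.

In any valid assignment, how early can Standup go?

10am

Standup is available from 10am; Standup's own window allows nothing later than 12pm.
Standup at 10am is achievable: Roadmap -> 2pm, Demo -> 8am, Planning -> 8am, Postmortem -> 8am, Standup -> 10am, Budget -> 8am.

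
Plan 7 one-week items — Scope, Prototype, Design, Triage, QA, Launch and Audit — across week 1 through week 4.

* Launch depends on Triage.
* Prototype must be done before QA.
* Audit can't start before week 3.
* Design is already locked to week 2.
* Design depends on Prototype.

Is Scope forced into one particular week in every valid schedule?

No

Scope can be week 1 (e.g. Scope in week 1, Prototype in week 1, QA in week 2, Triage in week 1, Launch in week 2, Design in week 2, Audit in week 3) or week 2 (e.g. Audit in week 3, Scope in week 2, QA in week 2, Prototype in week 1, Design in week 2, Launch in week 2, Triage in week 1).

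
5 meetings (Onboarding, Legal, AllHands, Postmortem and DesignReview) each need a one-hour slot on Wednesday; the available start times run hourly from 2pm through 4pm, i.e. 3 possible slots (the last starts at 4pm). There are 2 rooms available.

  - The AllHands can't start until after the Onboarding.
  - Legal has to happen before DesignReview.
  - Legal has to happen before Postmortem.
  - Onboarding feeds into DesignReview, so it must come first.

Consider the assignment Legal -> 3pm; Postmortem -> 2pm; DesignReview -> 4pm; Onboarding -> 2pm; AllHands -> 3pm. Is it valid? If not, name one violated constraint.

Legal has to happen before Postmortem — violated.
Legal has to happen before DesignReview — holds.
The AllHands can't start until after the Onboarding — holds.
Onboarding feeds into DesignReview, so it must come first — holds.
There are 2 rooms available — holds.

No — it violates: Legal has to happen before Postmortem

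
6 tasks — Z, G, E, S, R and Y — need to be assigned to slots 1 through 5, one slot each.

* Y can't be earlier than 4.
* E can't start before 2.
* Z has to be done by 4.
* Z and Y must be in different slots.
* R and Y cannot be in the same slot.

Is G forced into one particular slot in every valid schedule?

No

G can be 1 (e.g. E=2, R=1, S=1, Z=1, G=1, Y=4) or 2 (e.g. Z in 1, R in 1, S in 1, Y in 4, G in 2, E in 2).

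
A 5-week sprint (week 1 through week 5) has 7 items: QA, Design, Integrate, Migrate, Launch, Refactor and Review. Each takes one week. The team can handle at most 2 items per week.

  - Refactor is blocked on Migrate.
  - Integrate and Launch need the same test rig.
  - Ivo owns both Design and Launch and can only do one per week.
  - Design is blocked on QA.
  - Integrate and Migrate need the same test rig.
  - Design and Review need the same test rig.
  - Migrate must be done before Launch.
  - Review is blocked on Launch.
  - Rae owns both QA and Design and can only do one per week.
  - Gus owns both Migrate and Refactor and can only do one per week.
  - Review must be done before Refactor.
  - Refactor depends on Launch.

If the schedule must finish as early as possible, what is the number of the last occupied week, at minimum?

week 4

The precedence chain requires at least 4 distinct weeks.
With at most 2 per week and 7 work items, at least 4 weeks are needed.
4 works (last occupied week: week 4): for example QA in week 1, Migrate in week 1, Integrate in week 3, Refactor in week 4, Design in week 4, Review in week 3, Launch in week 2.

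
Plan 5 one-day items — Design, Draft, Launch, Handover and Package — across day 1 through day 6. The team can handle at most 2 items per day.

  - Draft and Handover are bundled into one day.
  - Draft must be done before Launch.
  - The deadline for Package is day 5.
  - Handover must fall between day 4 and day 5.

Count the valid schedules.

Splitting on Draft: it can be day 4 (39), day 5 (20). Listing each branch's schedules as (Design, Launch, Handover, Package) by day number:
Draft=day 4: (1,5,4,1) (1,5,4,2) (1,5,4,3) (1,5,4,5) (1,6,4,1) (1,6,4,2) (1,6,4,3) (1,6,4,5) (2,5,4,1) (2,5,4,2) (2,5,4,3) (2,5,4,5) (2,6,4,1) (2,6,4,2) (2,6,4,3) (2,6,4,5) (3,5,4,1) (3,5,4,2) (3,5,4,3) (3,5,4,5) (3,6,4,1) (3,6,4,2) (3,6,4,3) (3,6,4,5) (5,5,4,1) (5,5,4,2) (5,5,4,3) (5,6,4,1) (5,6,4,2) (5,6,4,3) (5,6,4,5) (6,5,4,1) (6,5,4,2) (6,5,4,3) (6,5,4,5) (6,6,4,1) (6,6,4,2) (6,6,4,3) (6,6,4,5) — 39.
Draft=day 5: (1,6,5,1) (1,6,5,2) (1,6,5,3) (1,6,5,4) (2,6,5,1) (2,6,5,2) (2,6,5,3) (2,6,5,4) (3,6,5,1) (3,6,5,2) (3,6,5,3) (3,6,5,4) (4,6,5,1) (4,6,5,2) (4,6,5,3) (4,6,5,4) (6,6,5,1) (6,6,5,2) (6,6,5,3) (6,6,5,4) — 20.
Summing: 39 + 20 = 59.

59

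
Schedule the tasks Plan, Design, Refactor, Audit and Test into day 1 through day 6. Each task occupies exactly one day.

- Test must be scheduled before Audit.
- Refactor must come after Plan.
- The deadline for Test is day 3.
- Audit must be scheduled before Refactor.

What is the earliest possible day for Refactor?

Precedence pushes Refactor to at least day 3.
Refactor at day 3 is achievable: Plan -> day 1; Audit -> day 2; Design -> day 1; Refactor -> day 3; Test -> day 1.

day 3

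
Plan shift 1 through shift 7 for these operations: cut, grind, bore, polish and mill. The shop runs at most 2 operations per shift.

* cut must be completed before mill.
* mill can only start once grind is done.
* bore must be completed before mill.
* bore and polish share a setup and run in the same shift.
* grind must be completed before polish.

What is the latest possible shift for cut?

Downstream work caps cut at shift 6.
cut at shift 6 is achievable: mill -> shift 7; bore -> shift 2; grind -> shift 1; cut -> shift 6; polish -> shift 2.

shift 6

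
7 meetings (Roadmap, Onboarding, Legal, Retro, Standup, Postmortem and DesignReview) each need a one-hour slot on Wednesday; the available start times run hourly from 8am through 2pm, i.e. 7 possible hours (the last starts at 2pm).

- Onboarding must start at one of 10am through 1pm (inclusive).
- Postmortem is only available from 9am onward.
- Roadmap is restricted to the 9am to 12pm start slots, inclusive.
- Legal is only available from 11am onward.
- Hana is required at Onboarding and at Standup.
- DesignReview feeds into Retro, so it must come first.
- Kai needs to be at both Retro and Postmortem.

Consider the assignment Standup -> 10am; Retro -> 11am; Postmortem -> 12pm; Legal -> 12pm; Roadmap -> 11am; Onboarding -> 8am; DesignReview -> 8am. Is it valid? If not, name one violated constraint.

Legal is only available from 11am onward — holds.
Hana is required at Onboarding and at Standup — holds.
DesignReview feeds into Retro, so it must come first — holds.
Roadmap is restricted to the 9am to 12pm start slots, inclusive — holds.
Onboarding must start at one of 10am through 1pm (inclusive) — violated.
Postmortem is only available from 9am onward — holds.
Kai needs to be at both Retro and Postmortem — holds.

No. Onboarding must start at one of 10am through 1pm (inclusive) is not satisfied.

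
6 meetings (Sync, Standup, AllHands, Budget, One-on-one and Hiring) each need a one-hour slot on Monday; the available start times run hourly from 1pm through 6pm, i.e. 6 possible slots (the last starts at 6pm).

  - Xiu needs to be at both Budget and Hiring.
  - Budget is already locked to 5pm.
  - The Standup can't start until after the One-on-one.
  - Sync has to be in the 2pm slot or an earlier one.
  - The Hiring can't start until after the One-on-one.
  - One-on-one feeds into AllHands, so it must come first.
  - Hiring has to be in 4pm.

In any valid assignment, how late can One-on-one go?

Downstream work caps One-on-one at 3pm.
One-on-one at 3pm is achievable: One-on-one -> 3pm; Sync -> 1pm; Standup -> 4pm; AllHands -> 4pm; Budget -> 5pm; Hiring -> 4pm.

3pm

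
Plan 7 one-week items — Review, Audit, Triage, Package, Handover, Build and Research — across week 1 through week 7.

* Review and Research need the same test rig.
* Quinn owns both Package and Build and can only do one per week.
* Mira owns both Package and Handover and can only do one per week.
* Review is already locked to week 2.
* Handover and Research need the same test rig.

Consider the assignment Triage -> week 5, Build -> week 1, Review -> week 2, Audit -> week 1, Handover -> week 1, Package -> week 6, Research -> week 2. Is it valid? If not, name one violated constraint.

No — it violates: Review and Research need the same test rig

Review is already locked to week 2 — holds.
Quinn owns both Package and Build and can only do one per week — holds.
Mira owns both Package and Handover and can only do one per week — holds.
Handover and Research need the same test rig — holds.
Review and Research need the same test rig — violated.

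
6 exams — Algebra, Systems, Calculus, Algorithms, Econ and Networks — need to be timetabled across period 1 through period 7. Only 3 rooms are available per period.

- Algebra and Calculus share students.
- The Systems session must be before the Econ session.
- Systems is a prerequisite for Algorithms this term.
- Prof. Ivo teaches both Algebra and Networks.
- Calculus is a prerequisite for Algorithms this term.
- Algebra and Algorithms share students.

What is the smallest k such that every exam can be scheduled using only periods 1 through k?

3 periods

The precedence chain requires at least 2 distinct periods.
With at most 3 per period and 6 exams, at least 2 periods are needed.
Could 2 periods be enough, i.e. nothing placed later than period 2? No: Algorithms must come after Calculus (at period 1 or later) → {period 2}; Calculus must come before Algorithms (at period 2 or earlier) → {period 1}; Algebra can't share with Calculus (period 1) → {period 2}; Algorithms can't share with Algebra (period 2) → nothing is left.
So 2 periods is not enough.
3 works (last occupied period: period 3): for example Systems in period 1; Calculus in period 1; Econ in period 2; Algebra in period 3; Networks in period 1; Algorithms in period 2.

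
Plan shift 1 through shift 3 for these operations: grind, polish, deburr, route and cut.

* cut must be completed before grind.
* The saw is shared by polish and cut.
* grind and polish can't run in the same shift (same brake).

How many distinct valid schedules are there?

27

Splitting on grind: it can be shift 2 (9), shift 3 (18). Listing each branch's schedules as (polish, deburr, route, cut) by shift number:
grind=shift 2: (3,1,1,1) (3,1,2,1) (3,1,3,1) (3,2,1,1) (3,2,2,1) (3,2,3,1) (3,3,1,1) (3,3,2,1) (3,3,3,1) — 9.
grind=shift 3: (1,1,1,2) (1,1,2,2) (1,1,3,2) (1,2,1,2) (1,2,2,2) (1,2,3,2) (1,3,1,2) (1,3,2,2) (1,3,3,2) (2,1,1,1) (2,1,2,1) (2,1,3,1) (2,2,1,1) (2,2,2,1) (2,2,3,1) (2,3,1,1) (2,3,2,1) (2,3,3,1) — 18.
Summing: 9 + 18 = 27.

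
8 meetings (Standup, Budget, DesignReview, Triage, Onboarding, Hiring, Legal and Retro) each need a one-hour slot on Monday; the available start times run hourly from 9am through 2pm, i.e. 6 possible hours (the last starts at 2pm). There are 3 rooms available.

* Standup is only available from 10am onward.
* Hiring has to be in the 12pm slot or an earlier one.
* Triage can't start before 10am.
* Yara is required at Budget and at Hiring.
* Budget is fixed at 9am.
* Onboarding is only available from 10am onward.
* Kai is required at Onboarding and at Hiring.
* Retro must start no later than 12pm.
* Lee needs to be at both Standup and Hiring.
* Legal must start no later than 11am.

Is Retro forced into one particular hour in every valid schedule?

No

Retro can be 9am (e.g. Legal in 9am, Hiring in 10am, Budget in 9am, Triage in 10am, DesignReview in 10am, Standup in 11am, Retro in 9am, Onboarding in 11am) or 10am (e.g. Retro -> 10am; Standup -> 11am; Triage -> 10am; DesignReview -> 9am; Budget -> 9am; Hiring -> 10am; Legal -> 9am; Onboarding -> 11am).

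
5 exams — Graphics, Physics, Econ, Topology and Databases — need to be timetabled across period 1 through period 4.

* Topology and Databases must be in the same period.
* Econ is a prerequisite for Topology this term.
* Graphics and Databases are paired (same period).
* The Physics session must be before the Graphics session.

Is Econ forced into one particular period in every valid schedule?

Econ can be period 1 (e.g. Databases in period 2, Econ in period 1, Topology in period 2, Graphics in period 2, Physics in period 1) or period 2 (e.g. Topology=period 3, Graphics=period 3, Physics=period 1, Econ=period 2, Databases=period 3).

No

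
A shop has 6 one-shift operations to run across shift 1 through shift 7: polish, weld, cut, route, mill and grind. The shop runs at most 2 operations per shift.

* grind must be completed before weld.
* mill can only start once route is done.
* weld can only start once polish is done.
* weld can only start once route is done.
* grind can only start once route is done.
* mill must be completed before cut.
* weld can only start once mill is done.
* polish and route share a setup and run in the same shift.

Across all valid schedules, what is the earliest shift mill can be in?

Precedence pushes mill to at least shift 2; downstream work caps mill at shift 6.
mill at shift 2 is achievable: route -> shift 1, polish -> shift 1, weld -> shift 3, mill -> shift 2, cut -> shift 3, grind -> shift 2.

shift 2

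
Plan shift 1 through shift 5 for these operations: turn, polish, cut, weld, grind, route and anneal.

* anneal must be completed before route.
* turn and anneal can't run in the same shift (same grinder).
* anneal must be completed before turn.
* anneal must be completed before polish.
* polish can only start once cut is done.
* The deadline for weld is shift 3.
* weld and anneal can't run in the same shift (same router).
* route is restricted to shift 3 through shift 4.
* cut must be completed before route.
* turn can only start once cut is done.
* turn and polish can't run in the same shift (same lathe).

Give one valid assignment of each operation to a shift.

anneal in shift 2, turn in shift 3, polish in shift 4, route in shift 3, grind in shift 1, cut in shift 1, weld in shift 1

Checking: anneal(shift 2) before polish(shift 4); cut(shift 1) before polish(shift 4); anneal(shift 2) before route(shift 3); anneal(shift 2) before turn(shift 3); cut(shift 1) before turn(shift 3); cut(shift 1) before route(shift 3); turn(shift 3) != polish(shift 4); turn(shift 3) != anneal(shift 2); weld(shift 1) != anneal(shift 2); weld=shift 1 in [shift 1,shift 3]; route=shift 3 in [shift 3,shift 4].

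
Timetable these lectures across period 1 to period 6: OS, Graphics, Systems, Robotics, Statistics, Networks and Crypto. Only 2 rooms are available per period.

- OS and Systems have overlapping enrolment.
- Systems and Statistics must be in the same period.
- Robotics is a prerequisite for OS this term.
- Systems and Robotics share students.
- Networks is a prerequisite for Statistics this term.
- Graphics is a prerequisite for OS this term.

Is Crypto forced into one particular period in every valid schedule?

Crypto can be period 1 (e.g. Graphics=period 1; OS=period 3; Systems=period 4; Crypto=period 1; Robotics=period 2; Statistics=period 4; Networks=period 2) or period 2 (e.g. Crypto=period 2; OS=period 2; Robotics=period 1; Statistics=period 4; Graphics=period 1; Networks=period 3; Systems=period 4).

No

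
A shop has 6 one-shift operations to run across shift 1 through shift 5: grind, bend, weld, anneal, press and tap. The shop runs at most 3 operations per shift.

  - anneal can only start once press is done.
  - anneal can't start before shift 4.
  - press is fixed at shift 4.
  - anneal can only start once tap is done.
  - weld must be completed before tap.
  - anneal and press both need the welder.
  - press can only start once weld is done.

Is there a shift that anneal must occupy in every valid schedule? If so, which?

shift 5

anneal's window is shift 4–shift 5.
press is fixed at shift 4, and anneal can't share a shift with press.
So anneal must be shift 5.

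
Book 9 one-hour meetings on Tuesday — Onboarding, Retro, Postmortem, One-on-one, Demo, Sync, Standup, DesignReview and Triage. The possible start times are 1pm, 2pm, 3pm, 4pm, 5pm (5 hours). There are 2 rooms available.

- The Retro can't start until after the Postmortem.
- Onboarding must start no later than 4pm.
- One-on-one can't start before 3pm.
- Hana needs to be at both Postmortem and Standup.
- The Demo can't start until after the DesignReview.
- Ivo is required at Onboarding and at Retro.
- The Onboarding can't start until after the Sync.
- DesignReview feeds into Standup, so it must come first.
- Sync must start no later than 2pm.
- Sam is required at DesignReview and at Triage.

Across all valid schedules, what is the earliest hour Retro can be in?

2pm

Precedence pushes Retro to at least 2pm.
Retro at 2pm is achievable: DesignReview=2pm; Postmortem=1pm; Retro=2pm; Demo=4pm; One-on-one=3pm; Standup=4pm; Sync=1pm; Onboarding=3pm; Triage=5pm.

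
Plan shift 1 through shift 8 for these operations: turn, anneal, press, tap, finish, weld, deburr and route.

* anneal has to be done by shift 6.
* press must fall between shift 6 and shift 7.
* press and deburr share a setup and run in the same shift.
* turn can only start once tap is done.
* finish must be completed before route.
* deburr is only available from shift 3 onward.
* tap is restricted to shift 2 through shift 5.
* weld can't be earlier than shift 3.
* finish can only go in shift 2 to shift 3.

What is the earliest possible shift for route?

Precedence pushes route to at least shift 3.
route at shift 3 is achievable: route in shift 3, tap in shift 2, deburr in shift 6, finish in shift 2, turn in shift 3, anneal in shift 1, weld in shift 3, press in shift 6.

shift 3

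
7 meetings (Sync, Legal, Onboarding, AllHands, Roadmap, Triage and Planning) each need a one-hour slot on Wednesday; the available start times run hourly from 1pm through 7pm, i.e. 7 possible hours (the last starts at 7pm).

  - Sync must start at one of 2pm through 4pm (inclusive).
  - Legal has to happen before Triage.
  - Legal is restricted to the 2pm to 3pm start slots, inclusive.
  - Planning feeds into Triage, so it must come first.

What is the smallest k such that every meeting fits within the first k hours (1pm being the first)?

The precedence chain requires at least 2 distinct hours.
Propagating the time windows through the other constraints, Triage can't land before 3pm — that is hour 3 counting from 1pm — so the schedule must run through at least 3 hours.
3 works (last occupied hour: 3pm): for example Onboarding in 1pm; Planning in 1pm; Triage in 3pm; Sync in 2pm; Legal in 2pm; AllHands in 1pm; Roadmap in 1pm.

3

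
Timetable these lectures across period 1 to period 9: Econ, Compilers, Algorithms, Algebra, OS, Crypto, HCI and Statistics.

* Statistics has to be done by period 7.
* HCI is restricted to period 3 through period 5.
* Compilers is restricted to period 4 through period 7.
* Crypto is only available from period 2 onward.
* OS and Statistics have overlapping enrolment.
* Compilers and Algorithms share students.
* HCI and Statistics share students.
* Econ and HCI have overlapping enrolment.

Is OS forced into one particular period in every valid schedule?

No

OS can be period 1 (e.g. Algebra in period 1; Econ in period 1; OS in period 1; Statistics in period 2; HCI in period 3; Algorithms in period 1; Crypto in period 2; Compilers in period 4) or period 2 (e.g. Crypto -> period 2, Statistics -> period 1, Compilers -> period 4, Algebra -> period 1, HCI -> period 3, Econ -> period 1, Algorithms -> period 1, OS -> period 2).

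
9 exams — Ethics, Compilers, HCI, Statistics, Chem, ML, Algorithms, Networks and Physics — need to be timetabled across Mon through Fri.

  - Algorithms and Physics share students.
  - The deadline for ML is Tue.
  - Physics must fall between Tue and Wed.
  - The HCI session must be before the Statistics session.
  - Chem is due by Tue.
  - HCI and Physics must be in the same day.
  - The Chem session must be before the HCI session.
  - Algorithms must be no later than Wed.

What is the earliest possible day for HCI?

Precedence pushes HCI to at least Tue; HCI must be in the same day as Physics, which can't be after Wed, so HCI is at most Wed.
HCI at Tue is achievable: Chem=Mon, Algorithms=Mon, Statistics=Wed, HCI=Tue, Ethics=Mon, Physics=Tue, Networks=Mon, ML=Mon, Compilers=Mon.

Tue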